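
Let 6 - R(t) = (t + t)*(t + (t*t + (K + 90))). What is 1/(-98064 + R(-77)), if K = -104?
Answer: 1/800994 ≈ 1.2484e-6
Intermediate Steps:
R(t) = 6 - 2*t*(-14 + t + t²) (R(t) = 6 - (t + t)*(t + (t*t + (-104 + 90))) = 6 - 2*t*(t + (t² - 14)) = 6 - 2*t*(t + (-14 + t²)) = 6 - 2*t*(-14 + t + t²))
1/(-98064 + R(-77)) = 1/(-98064 + (6 - 2*(-77)² - 2*(-77)³ + 28*(-77))) = 1/(-98064 + (6 - 2*5929 - 2*(-456533) - 2156)) = 1/(-98064 + (6 - 11858 + 913066 - 2156)) = 1/(-98064 + 899058) = 1/800994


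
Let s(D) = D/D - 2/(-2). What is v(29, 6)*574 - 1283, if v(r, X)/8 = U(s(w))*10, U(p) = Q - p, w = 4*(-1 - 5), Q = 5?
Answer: 136477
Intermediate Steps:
w = -24 (w = 4*(-6) = -24)
s(D) = 2 (s(D) = 1 - 2*(-½) = 1 + 1 = 2)
U(p) = 5 - p
v(r, X) = 240 (v(r, X) = 8*((5 - 1*2)*10) = 8*((5 - 2)*10) = 8*(3*10) = 8*30 = 240)
v(29, 6)*574 - 1283 = 240*574 - 1283 = 137760 - 1283 = 136477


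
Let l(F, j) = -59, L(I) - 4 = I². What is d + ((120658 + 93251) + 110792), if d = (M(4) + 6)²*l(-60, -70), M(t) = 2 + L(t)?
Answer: 278445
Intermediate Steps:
L(I) = 4 + I²
M(t) = 6 + t² (M(t) = 2 + (4 + t²) = 6 + t²)
d = -46256 (d = ((6 + 4²) + 6)²*(-59) = ((6 + 16) + 6)²*(-59) = (22 + 6)²*(-59) = 28²*(-59) = 784*(-59) = -46256)
d + ((120658 + 93251) + 110792) = -46256 + ((120658 + 93251) + 110792) = -46256 + (213909 + 110792) = -46256 + 324701 = 278445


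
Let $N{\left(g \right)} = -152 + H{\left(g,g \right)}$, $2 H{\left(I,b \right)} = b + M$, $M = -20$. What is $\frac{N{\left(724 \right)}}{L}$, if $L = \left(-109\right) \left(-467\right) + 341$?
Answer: $\frac{50}{12811} \approx 0.0039029$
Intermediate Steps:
$L = 51244$ ($L = 50903 + 341 = 51244$)
$H{\left(I,b \right)} = -10 + \frac{b}{2}$ ($H{\left(I,b \right)} = \frac{b - 20}{2} = \frac{-20 + b}{2} = -10 + \frac{b}{2}$)
$N{\left(g \right)} = -162 + \frac{g}{2}$ ($N{\left(g \right)} = -152 + \left(-10 + \frac{g}{2}\right) = -162 + \frac{g}{2}$)
$\frac{N{\left(724 \right)}}{L} = \frac{-162 + \frac{1}{2} \cdot 724}{51244} = \left(-162 + 362\right) \frac{1}{51244} = 200 \cdot \frac{1}{51244} = \frac{50}{12811}$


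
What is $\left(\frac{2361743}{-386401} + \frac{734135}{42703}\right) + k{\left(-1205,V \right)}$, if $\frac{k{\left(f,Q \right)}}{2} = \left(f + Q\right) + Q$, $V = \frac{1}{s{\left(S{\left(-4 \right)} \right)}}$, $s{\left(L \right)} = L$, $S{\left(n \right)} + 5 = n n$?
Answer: $- \frac{435350786466052}{181505300933} \approx -2398.6$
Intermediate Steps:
$S{\left(n \right)} = -5 + n^{2}$ ($S{\left(n \right)} = -5 + n n = -5 + n^{2}$)
$V = \frac{1}{11}$ ($V = \frac{1}{-5 + \left(-4\right)^{2}} = \frac{1}{-5 + 16} = \frac{1}{11} \approx 0.090909$)
$k{\left(f,Q \right)} = 2 f + 4 Q$ ($k{\left(f,Q \right)} = 2 \left(\left(f + Q\right) + Q\right) = 2 \left(\left(Q + f\right) + Q\right) = 2 \left(f + 2 Q\right) = 2 f + 4 Q$)
$\left(\frac{2361743}{-386401} + \frac{734135}{42703}\right) + k{\left(-1205,V \right)} = \left(\frac{2361743}{-386401} + \frac{734135}{42703}\right) + \left(2 \left(-1205\right) + 4 \cdot \frac{1}{11}\right) = \left(2361743 \left(- \frac{1}{386401}\right) + 734135 \cdot \frac{1}{42703}\right) + \left(-2410 + \frac{4}{11}\right) = \left(- \frac{2361743}{386401} + \frac{734135}{42703}\right) - \frac{26506}{11} = \frac{182816986806}{16500481903} - \frac{26506}{11} = - \frac{435350786466052}{181505300933}$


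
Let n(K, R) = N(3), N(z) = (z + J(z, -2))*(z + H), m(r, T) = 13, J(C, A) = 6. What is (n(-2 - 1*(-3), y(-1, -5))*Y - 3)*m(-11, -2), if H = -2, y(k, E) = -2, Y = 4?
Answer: 429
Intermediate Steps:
N(z) = (-2 + z)*(6 + z) (N(z) = (z + 6)*(z - 2) = (6 + z)*(-2 + z) = (-2 + z)*(6 + z))
n(K, R) = 9 (n(K, R) = -12 + 3**2 + 4*3 = -12 + 9 + 12 = 9)
(n(-2 - 1*(-3), y(-1, -5))*Y - 3)*m(-11, -2) = (9*4 - 3)*13 = (36 - 3)*13 = 33*13 = 429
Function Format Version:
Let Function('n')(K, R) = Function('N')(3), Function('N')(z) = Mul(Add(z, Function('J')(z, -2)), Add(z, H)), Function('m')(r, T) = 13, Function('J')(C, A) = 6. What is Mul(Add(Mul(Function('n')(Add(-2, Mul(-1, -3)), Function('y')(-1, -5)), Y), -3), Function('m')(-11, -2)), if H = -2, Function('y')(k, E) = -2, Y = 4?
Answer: 429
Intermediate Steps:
Function('N')(z) = Mul(Add(-2, z), Add(6, z)) (Function('N')(z) = Mul(Add(z, 6), Add(z, -2)) = Mul(Add(6, z), Add(-2, z)) = Mul(Add(-2, z), Add(6, z)))
Function('n')(K, R) = 9 (Function('n')(K, R) = Add(-12, Pow(3, 2), Mul(4, 3)) = Add(-12, 9, 12) = 9)
Mul(Add(Mul(Function('n')(Add(-2, Mul(-1, -3)), Function('y')(-1, -5)), Y), -3), Function('m')(-11, -2)) = Mul(Add(Mul(9, 4), -3), 13) = Mul(Add(36, -3), 13) = Mul(33, 13) = 429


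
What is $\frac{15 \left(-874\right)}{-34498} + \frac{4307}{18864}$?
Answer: $\frac{197944963}{325385136} \approx 0.60834$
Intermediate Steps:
$\frac{15 \left(-874\right)}{-34498} + \frac{4307}{18864} = \left(-13110\right) \left(- \frac{1}{34498}\right) + 4307 \cdot \frac{1}{18864} = \frac{6555}{17249} + \frac{4307}{18864} = \frac{197944963}{325385136}$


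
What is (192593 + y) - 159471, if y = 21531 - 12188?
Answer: 42465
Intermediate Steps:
y = 9343
(192593 + y) - 159471 = (192593 + 9343) - 159471 = 201936 - 159471 = 42465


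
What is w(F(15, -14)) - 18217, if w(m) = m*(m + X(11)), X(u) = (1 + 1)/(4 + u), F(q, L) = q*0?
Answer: -18217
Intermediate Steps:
F(q, L) = 0
X(u) = 2/(4 + u)
w(m) = m*(2/15 + m) (w(m) = m*(m + 2/(4 + 11)) = m*(m + 2/15) = m*(2/15 + m))
w(F(15, -14)) - 18217 = (1/15)*0*(2 + 15*0) - 18217 = (1/15)*0*(2 + 0) - 18217 = (1/15)*0*2 - 18217 = 0 - 18217 = -18217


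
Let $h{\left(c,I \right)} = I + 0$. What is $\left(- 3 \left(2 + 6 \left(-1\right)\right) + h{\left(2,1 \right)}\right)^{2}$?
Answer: $169$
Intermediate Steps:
$h{\left(c,I \right)} = I$
$\left(- 3 \left(2 + 6 \left(-1\right)\right) + h{\left(2,1 \right)}\right)^{2} = \left(- 3 \left(2 + 6 \left(-1\right)\right) + 1\right)^{2} = \left(- 3 \left(2 - 6\right) + 1\right)^{2} = \left(\left(-3\right) \left(-4\right) + 1\right)^{2} = \left(12 + 1\right)^{2} = 13^{2} = 169$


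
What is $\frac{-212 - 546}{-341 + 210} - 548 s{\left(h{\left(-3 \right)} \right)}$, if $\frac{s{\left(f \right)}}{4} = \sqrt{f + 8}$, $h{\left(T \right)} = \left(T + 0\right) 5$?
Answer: $\frac{758}{131} - 2192 i \sqrt{7} \approx 5.7863 - 5799.5 i$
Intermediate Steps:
$h{\left(T \right)} = 5 T$ ($h{\left(T \right)} = T 5 = 5 T$)
$s{\left(f \right)} = 4 \sqrt{8 + f}$ ($s{\left(f \right)} = 4 \sqrt{f + 8} = 4 \sqrt{8 + f}$)
$\frac{-212 - 546}{-341 + 210} - 548 s{\left(h{\left(-3 \right)} \right)} = \frac{-212 - 546}{-341 + 210} - 548 \cdot 4 \sqrt{8 + 5 \left(-3\right)} = - \frac{758}{-131} - 548 \cdot 4 \sqrt{8 - 15} = \left(-758\right) \left(- \frac{1}{131}\right) - 548 \cdot 4 \sqrt{-7} = \frac{758}{131} - 548 \cdot 4 i \sqrt{7} = \frac{758}{131} - 2192 i \sqrt{7}$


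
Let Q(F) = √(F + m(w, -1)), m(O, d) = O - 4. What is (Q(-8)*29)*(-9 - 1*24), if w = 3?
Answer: -2871*I ≈ -2871.0*I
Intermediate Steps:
m(O, d) = -4 + O
Q(F) = √(-1 + F) (Q(F) = √(F + (-4 + 3)) = √(F - 1) = √(-1 + F))
(Q(-8)*29)*(-9 - 1*24) = (√(-1 - 8)*29)*(-9 - 1*24) = (√(-9)*29)*(-9 - 24) = ((3*I)*29)*(-33) = (87*I)*(-33) = -2871*I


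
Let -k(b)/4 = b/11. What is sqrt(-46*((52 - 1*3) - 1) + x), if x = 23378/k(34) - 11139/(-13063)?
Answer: I*sqrt(808383097811887)/444142 ≈ 64.016*I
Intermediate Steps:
k(b) = -4*b/11
x = -1678870025/888284 (x = 23378/((-4/11*34)) - 11139/(-13063) = 23378/(-136/11) - 11139*(-1/13063) = 23378*(-11/136) + 11139/13063 = -128579/68 + 11139/13063 = -1678870025/888284 ≈ -1890.0)
sqrt(-46*((52 - 1*3) - 1) + x) = sqrt(-46*((52 - 1*3) - 1) - 1678870025/888284) = sqrt(-46*((52 - 3) - 1) - 1678870025/888284) = sqrt(-46*(49 - 1) - 1678870025/888284) = sqrt(-46*48 - 1678870025/888284) = sqrt(-2208 - 1678870025/888284) = sqrt(-3640201097/888284) = I*sqrt(808383097811887)/444142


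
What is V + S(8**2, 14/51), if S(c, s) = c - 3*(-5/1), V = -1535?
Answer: -1456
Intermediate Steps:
S(c, s) = 15 + c (S(c, s) = c - 3*(-5*1) = c - 3*(-5) = c - 1*(-15) = c + 15 = 15 + c)
V + S(8**2, 14/51) = -1535 + (15 + 8**2) = -1535 + (15 + 64) = -1535 + 79 = -1456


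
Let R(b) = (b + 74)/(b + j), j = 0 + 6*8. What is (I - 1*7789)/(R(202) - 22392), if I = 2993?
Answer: 27250/127221 ≈ 0.21419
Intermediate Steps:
j = 48 (j = 0 + 48 = 48)
R(b) = (74 + b)/(48 + b) (R(b) = (b + 74)/(b + 48) = (74 + b)/(48 + b))
(I - 1*7789)/(R(202) - 22392) = (2993 - 1*7789)/((74 + 202)/(48 + 202) - 22392) = (2993 - 7789)/(276/250 - 22392) = -4796/((1/250)*276 - 22392) = -4796/(138/125 - 22392) = -4796/(-2798862/125) = -4796*(-125/2798862) = 27250/127221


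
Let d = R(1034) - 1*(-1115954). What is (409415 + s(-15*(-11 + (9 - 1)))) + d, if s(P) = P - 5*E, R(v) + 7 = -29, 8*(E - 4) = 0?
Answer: 1525358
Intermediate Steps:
E = 4 (E = 4 + (⅛)*0 = 4 + 0 = 4)
R(v) = -36 (R(v) = -7 - 29 = -36)
d = 1115918 (d = -36 - 1*(-1115954) = -36 + 1115954 = 1115918)
s(P) = -20 + P (s(P) = P - 5*4 = P - 20 = -20 + P)
(409415 + s(-15*(-11 + (9 - 1)))) + d = (409415 + (-20 - 15*(-11 + (9 - 1)))) + 1115918 = (409415 + (-20 - 15*(-11 + 8))) + 1115918 = (409415 + (-20 - 15*(-3))) + 1115918 = (409415 + (-20 + 45)) + 1115918 = (409415 + 25) + 1115918 = 409440 + 1115918 = 1525358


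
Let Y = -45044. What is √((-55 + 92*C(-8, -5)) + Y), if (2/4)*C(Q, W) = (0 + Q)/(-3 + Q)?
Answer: I*√5440787/11 ≈ 212.05*I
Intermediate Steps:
C(Q, W) = 2*Q/(-3 + Q) (C(Q, W) = 2*((0 + Q)/(-3 + Q)) = 2*(Q/(-3 + Q)) = 2*Q/(-3 + Q))
√((-55 + 92*C(-8, -5)) + Y) = √((-55 + 92*(2*(-8)/(-3 - 8))) - 45044) = √((-55 + 92*(2*(-8)/(-11))) - 45044) = √((-55 + 92*(2*(-8)*(-1/11))) - 45044) = √((-55 + 92*(16/11)) - 45044) = √((-55 + 1472/11) - 45044) = √(867/11 - 45044) = √(-494617/11) = I*√5440787/11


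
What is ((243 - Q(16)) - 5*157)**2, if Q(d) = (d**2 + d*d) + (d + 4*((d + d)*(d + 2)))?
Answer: 11383876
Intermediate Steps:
Q(d) = d + 2*d**2 + 8*d*(2 + d) (Q(d) = (d**2 + d**2) + (d + 4*((2*d)*(2 + d))) = 2*d**2 + (d + 4*(2*d*(2 + d))) = 2*d**2 + (d + 8*d*(2 + d)) = d + 2*d**2 + 8*d*(2 + d))
((243 - Q(16)) - 5*157)**2 = ((243 - 16*(17 + 10*16)) - 5*157)**2 = ((243 - 16*(17 + 160)) - 785)**2 = ((243 - 16*177) - 785)**2 = ((243 - 1*2832) - 785)**2 = ((243 - 2832) - 785)**2 = (-2589 - 785)**2 = (-3374)**2 = 11383876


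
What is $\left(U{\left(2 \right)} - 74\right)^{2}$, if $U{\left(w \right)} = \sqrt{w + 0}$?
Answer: $\left(74 - \sqrt{2}\right)^{2} \approx 5268.7$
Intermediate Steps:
$U{\left(w \right)} = \sqrt{w}$
$\left(U{\left(2 \right)} - 74\right)^{2} = \left(\sqrt{2} - 74\right)^{2} = \left(-74 + \sqrt{2}\right)^{2}$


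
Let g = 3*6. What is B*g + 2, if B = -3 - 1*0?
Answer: -52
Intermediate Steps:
g = 18
B = -3 (B = -3 + 0 = -3)
B*g + 2 = -3*18 + 2 = -54 + 2 = -52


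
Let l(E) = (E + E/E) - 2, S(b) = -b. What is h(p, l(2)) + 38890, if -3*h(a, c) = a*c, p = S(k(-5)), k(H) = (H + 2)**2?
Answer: 38893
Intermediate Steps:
k(H) = (2 + H)**2
p = -9 (p = -(2 - 5)**2 = -1*(-3)**2 = -1*9 = -9)
l(E) = -1 + E (l(E) = (E + 1) - 2 = (1 + E) - 2 = -1 + E)
h(a, c) = -a*c/3
h(p, l(2)) + 38890 = -1/3*(-9)*(-1 + 2) + 38890 = -1/3*(-9)*1 + 38890 = 3 + 38890 = 38893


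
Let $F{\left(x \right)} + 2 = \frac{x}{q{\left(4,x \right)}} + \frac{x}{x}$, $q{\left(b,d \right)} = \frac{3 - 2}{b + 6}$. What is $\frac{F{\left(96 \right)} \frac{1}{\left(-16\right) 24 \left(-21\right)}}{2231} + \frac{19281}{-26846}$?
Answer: $- \frac{24775325785}{34498613376} \approx -0.71815$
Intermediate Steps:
$q{\left(b,d \right)} = \frac{1}{6 + b}$ ($q{\left(b,d \right)} = 1 \frac{1}{6 + b} = \frac{1}{6 + b}$)
$F{\left(x \right)} = -1 + 10 x$ ($F{\left(x \right)} = -2 + \left(\frac{x}{\frac{1}{6 + 4}} + \frac{x}{x}\right) = -2 + \left(\frac{x}{\frac{1}{10}} + 1\right) = -2 + \left(x \frac{1}{\frac{1}{10}} + 1\right) = -2 + \left(x 10 + 1\right) = -2 + \left(10 x + 1\right) = -2 + \left(1 + 10 x\right) = -1 + 10 x$)
$\frac{F{\left(96 \right)} \frac{1}{\left(-16\right) 24 \left(-21\right)}}{2231} + \frac{19281}{-26846} = \frac{\left(-1 + 10 \cdot 96\right) \frac{1}{\left(-16\right) 24 \left(-21\right)}}{2231} + \frac{19281}{-26846} = \frac{-1 + 960}{\left(-384\right) \left(-21\right)} \frac{1}{2231} + 19281 \left(- \frac{1}{26846}\right) = \frac{959}{8064} \cdot \frac{1}{2231} - \frac{19281}{26846} = 959 \cdot \frac{1}{8064} \cdot \frac{1}{2231} - \frac{19281}{26846} = \frac{137}{1152} \cdot \frac{1}{2231} - \frac{19281}{26846} = \frac{137}{2570112} - \frac{19281}{26846} = - \frac{24775325785}{34498613376}$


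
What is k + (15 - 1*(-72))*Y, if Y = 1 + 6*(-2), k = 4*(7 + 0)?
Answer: -929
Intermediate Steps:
k = 28 (k = 4*7 = 28)
Y = -11 (Y = 1 - 12 = -11)
k + (15 - 1*(-72))*Y = 28 + (15 - 1*(-72))*(-11) = 28 + (15 + 72)*(-11) = 28 + 87*(-11) = 28 - 957 = -929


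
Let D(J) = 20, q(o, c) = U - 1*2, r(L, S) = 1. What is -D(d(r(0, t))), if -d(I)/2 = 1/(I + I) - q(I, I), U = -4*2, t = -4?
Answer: -20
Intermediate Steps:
U = -8
q(o, c) = -10 (q(o, c) = -8 - 1*2 = -8 - 2 = -10)
d(I) = -20 - 1/I (d(I) = -2*(1/(I + I) - 1*(-10)) = -2*(1/(2*I) + 10) = -2*(10 + 1/(2*I)) = -20 - 1/I)
-D(d(r(0, t))) = -1*20 = -20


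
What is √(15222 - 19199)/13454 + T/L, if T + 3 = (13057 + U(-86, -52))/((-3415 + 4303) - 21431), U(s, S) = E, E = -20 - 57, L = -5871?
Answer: 74609/120607953 + I*√3977/13454 ≈ 0.00061861 + 0.0046873*I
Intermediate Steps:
E = -77
U(s, S) = -77
T = -74609/20543 (T = -3 + (13057 - 77)/((-3415 + 4303) - 21431) = -3 + 12980/(888 - 21431) = -3 + 12980/(-20543) = -3 + 12980*(-1/20543) = -3 - 12980/20543 = -74609/20543 ≈ -3.6318)
√(15222 - 19199)/13454 + T/L = √(15222 - 19199)/13454 - 74609/20543/(-5871) = √(-3977)*(1/13454) - 74609/20543*(-1/5871) = (I*√3977)*(1/13454) + 74609/120607953 = I*√3977/13454 + 74609/120607953 = 74609/120607953 + I*√3977/13454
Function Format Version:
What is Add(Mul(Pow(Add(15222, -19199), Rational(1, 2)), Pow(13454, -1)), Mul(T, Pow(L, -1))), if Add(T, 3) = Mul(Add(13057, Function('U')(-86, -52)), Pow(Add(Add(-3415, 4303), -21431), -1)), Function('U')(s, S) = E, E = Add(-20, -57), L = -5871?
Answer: Add(Rational(74609, 120607953), Mul(Rational(1, 13454), I, Pow(3977, Rational(1, 2)))) ≈ Add(0.00061861, Mul(0.0046873, I))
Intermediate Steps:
E = -77
Function('U')(s, S) = -77
T = Rational(-74609, 20543) (T = Add(-3, Mul(Add(13057, -77), Pow(Add(Add(-3415, 4303), -21431), -1))) = Add(-3, Mul(12980, Pow(Add(888, -21431), -1))) = Add(-3, Mul(12980, Pow(-20543, -1))) = Add(-3, Mul(12980, Rational(-1, 20543))) = Add(-3, Rational(-12980, 20543)) = Rational(-74609, 20543) ≈ -3.6318)
Add(Mul(Pow(Add(15222, -19199), Rational(1, 2)), Pow(13454, -1)), Mul(T, Pow(L, -1))) = Add(Mul(Pow(Add(15222, -19199), Rational(1, 2)), Pow(13454, -1)), Mul(Rational(-74609, 20543), Pow(-5871, -1))) = Add(Mul(Pow(-3977, Rational(1, 2)), Rational(1, 13454)), Mul(Rational(-74609, 20543), Rational(-1, 5871))) = Add(Mul(Mul(I, Pow(3977, Rational(1, 2))), Rational(1, 13454)), Rational(74609, 120607953)) = Add(Mul(Rational(1, 13454), I, Pow(3977, Rational(1, 2))), Rational(74609, 120607953)) = Add(Rational(74609, 120607953), Mul(Rational(1, 13454), I, Pow(3977, Rational(1, 2))))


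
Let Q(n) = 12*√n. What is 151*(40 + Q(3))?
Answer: 6040 + 1812*√3 ≈ 9178.5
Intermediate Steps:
151*(40 + Q(3)) = 151*(40 + 12*√3) = 6040 + 1812*√3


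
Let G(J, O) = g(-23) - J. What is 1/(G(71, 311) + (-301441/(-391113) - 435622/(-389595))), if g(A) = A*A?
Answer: 50791889745/23358624614437 ≈ 0.0021744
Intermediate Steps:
g(A) = A²
G(J, O) = 529 - J (G(J, O) = (-23)² - J = 529 - J)
1/(G(71, 311) + (-301441/(-391113) - 435622/(-389595))) = 1/((529 - 1*71) + (-301441/(-391113) - 435622/(-389595))) = 1/((529 - 71) + (-301441*(-1/391113) - 435622*(-1/389595))) = 1/(458 + (301441/391113 + 435622/389595)) = 1/(458 + 95939111227/50791889745) = 1/(23358624614437/50791889745) = 50791889745/23358624614437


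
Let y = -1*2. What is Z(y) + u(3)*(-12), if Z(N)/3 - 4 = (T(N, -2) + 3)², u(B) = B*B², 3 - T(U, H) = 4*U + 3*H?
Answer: 888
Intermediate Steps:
y = -2
T(U, H) = 3 - 4*U - 3*H (T(U, H) = 3 - (4*U + 3*H) = 3 - (3*H + 4*U) = 3 + (-4*U - 3*H) = 3 - 4*U - 3*H)
u(B) = B³
Z(N) = 12 + 3*(12 - 4*N)² (Z(N) = 12 + 3*((3 - 4*N - 3*(-2)) + 3)² = 12 + 3*((3 - 4*N + 6) + 3)² = 12 + 3*((9 - 4*N) + 3)² = 12 + 3*(12 - 4*N)²)
Z(y) + u(3)*(-12) = (12 + 48*(-3 - 2)²) + 3³*(-12) = (12 + 48*(-5)²) + 27*(-12) = (12 + 48*25) - 324 = (12 + 1200) - 324 = 1212 - 324 = 888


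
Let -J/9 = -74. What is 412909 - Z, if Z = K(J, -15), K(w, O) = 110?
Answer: 412799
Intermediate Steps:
J = 666 (J = -9*(-74) = 666)
Z = 110
412909 - Z = 412909 - 1*110 = 412909 - 110 = 412799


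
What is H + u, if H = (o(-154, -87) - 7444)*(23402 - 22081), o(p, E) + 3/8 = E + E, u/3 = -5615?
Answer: -80645747/8 ≈ -1.0081e+7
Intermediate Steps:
u = -16845 (u = 3*(-5615) = -16845)
o(p, E) = -3/8 + 2*E (o(p, E) = -3/8 + (E + E) = -3/8 + 2*E)
H = -80510987/8 (H = ((-3/8 + 2*(-87)) - 7444)*(23402 - 22081) = ((-3/8 - 174) - 7444)*1321 = (-1395/8 - 7444)*1321 = -60947/8*1321 = -80510987/8 ≈ -1.0064e+7)
H + u = -80510987/8 - 16845 = -80645747/8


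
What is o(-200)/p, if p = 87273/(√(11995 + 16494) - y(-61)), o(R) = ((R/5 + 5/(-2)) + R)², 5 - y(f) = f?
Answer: -2587475/58182 + 235225*√28489/349092 ≈ 69.260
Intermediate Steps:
y(f) = 5 - f
o(R) = (-5/2 + 6*R/5)² (o(R) = ((R*(⅕) + 5*(-½)) + R)² = ((R/5 - 5/2) + R)² = ((-5/2 + R/5) + R)² = (-5/2 + 6*R/5)²)
p = 87273/(-66 + √28489) (p = 87273/(√(11995 + 16494) - (5 - 1*(-61))) = 87273/(√28489 - (5 + 61)) = 87273/(√28489 - 1*66) = 87273/(√28489 - 66) = 87273/(-66 + √28489) ≈ 849.07)
o(-200)/p = ((-25 + 12*(-200))²/100)/(5760018/24133 + 87273*√28489/24133) = ((-25 - 2400)²/100)/(5760018/24133 + 87273*√28489/24133) = ((1/100)*(-2425)²)/(5760018/24133 + 87273*√28489/24133) = ((1/100)*5880625)/(5760018/24133 + 87273*√28489/24133) = 235225/(4*(5760018/24133 + 87273*√28489/24133))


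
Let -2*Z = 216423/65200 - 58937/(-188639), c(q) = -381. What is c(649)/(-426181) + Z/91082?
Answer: 834587117657037043/954851246512333755200 ≈ 0.00087405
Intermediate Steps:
Z = -44668510697/24598525600 (Z = -(216423/65200 - 58937/(-188639))/2 = -(216423*(1/65200) - 58937*(-1/188639))/2 = -(216423/65200 + 58937/188639)/2 = -½*44668510697/12299262800 = -44668510697/24598525600 ≈ -1.8159)
c(649)/(-426181) + Z/91082 = -381/(-426181) - 44668510697/24598525600/91082 = -381*(-1/426181) - 44668510697/24598525600*1/91082 = 381/426181 - 44668510697/2240482908699200 = 834587117657037043/954851246512333755200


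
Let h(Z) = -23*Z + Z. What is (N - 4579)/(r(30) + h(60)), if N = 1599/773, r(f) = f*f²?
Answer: -221123/1240665 ≈ -0.17823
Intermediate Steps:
r(f) = f³
N = 1599/773 (N = 1599*(1/773) = 1599/773 ≈ 2.0686)
h(Z) = -22*Z
(N - 4579)/(r(30) + h(60)) = (1599/773 - 4579)/(30³ - 22*60) = -3537968/(773*(27000 - 1320)) = -3537968/773/25680 = -3537968/773*1/25680 = -221123/1240665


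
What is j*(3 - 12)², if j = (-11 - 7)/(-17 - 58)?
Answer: 486/25 ≈ 19.440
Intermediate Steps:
j = 6/25 (j = -18/(-75) = -18*(-1/75) = 6/25 ≈ 0.24000)
j*(3 - 12)² = 6*(3 - 12)²/25 = (6/25)*(-9)² = (6/25)*81 = 486/25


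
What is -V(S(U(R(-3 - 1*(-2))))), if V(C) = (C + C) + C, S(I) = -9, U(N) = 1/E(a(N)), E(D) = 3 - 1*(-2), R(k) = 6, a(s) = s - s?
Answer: 27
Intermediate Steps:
a(s) = 0
E(D) = 5 (E(D) = 3 + 2 = 5)
U(N) = ⅕ (U(N) = 1/5 = ⅕)
V(C) = 3*C (V(C) = 2*C + C = 3*C)
-V(S(U(R(-3 - 1*(-2))))) = -3*(-9) = -1*(-27) = 27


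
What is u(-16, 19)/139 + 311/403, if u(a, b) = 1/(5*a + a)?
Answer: 4149581/5377632 ≈ 0.77164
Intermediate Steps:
u(a, b) = 1/(6*a)
u(-16, 19)/139 + 311/403 = ((⅙)/(-16))/139 + 311/403 = ((⅙)*(-1/16))*(1/139) + 311*(1/403) = -1/96*1/139 + 311/403 = -1/13344 + 311/403 = 4149581/5377632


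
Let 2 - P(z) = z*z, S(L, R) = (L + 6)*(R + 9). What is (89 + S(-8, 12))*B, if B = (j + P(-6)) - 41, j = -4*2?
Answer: -3901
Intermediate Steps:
j = -8
S(L, R) = (6 + L)*(9 + R)
P(z) = 2 - z² (P(z) = 2 - z*z = 2 - z²)
B = -83 (B = (-8 + (2 - 1*(-6)²)) - 41 = (-8 + (2 - 1*36)) - 41 = (-8 + (2 - 36)) - 41 = (-8 - 34) - 41 = -42 - 41 = -83)
(89 + S(-8, 12))*B = (89 + (54 + 6*12 + 9*(-8) - 8*12))*(-83) = (89 + (54 + 72 - 72 - 96))*(-83) = (89 - 42)*(-83) = 47*(-83) = -3901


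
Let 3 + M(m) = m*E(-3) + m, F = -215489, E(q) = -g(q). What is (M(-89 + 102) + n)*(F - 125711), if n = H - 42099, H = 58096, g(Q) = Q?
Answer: -5474895200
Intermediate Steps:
E(q) = -q
n = 15997 (n = 58096 - 42099 = 15997)
M(m) = -3 + 4*m (M(m) = -3 + (m*(-1*(-3)) + m) = -3 + (m*3 + m) = -3 + (3*m + m) = -3 + 4*m)
(M(-89 + 102) + n)*(F - 125711) = ((-3 + 4*(-89 + 102)) + 15997)*(-215489 - 125711) = ((-3 + 4*13) + 15997)*(-341200) = ((-3 + 52) + 15997)*(-341200) = (49 + 15997)*(-341200) = 16046*(-341200) = -5474895200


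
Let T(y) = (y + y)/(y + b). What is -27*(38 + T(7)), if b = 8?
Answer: -5256/5 ≈ -1051.2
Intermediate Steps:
T(y) = 2*y/(8 + y) (T(y) = (y + y)/(y + 8) = (2*y)/(8 + y) = 2*y/(8 + y))
-27*(38 + T(7)) = -27*(38 + 2*7/(8 + 7)) = -27*(38 + 2*7/15) = -27*(38 + 2*7*(1/15)) = -27*(38 + 14/15) = -27*584/15 = -5256/5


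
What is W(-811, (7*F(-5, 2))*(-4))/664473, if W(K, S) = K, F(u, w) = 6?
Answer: -811/664473 ≈ -0.0012205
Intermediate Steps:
W(-811, (7*F(-5, 2))*(-4))/664473 = -811/664473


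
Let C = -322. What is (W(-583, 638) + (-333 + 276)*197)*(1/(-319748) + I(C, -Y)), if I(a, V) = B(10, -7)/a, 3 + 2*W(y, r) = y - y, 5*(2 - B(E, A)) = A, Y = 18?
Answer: 61063889643/514794280 ≈ 118.62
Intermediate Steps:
B(E, A) = 2 - A/5
W(y, r) = -3/2 (W(y, r) = -3/2 + (y - y)/2 = -3/2 + (½)*0 = -3/2 + 0 = -3/2)
I(a, V) = 17/(5*a) (I(a, V) = (2 - ⅕*(-7))/a = (2 + 7/5)/a = 17/(5*a))
(W(-583, 638) + (-333 + 276)*197)*(1/(-319748) + I(C, -Y)) = (-3/2 + (-333 + 276)*197)*(1/(-319748) + (17/5)/(-322)) = (-3/2 - 57*197)*(-1/319748 + (17/5)*(-1/322)) = (-3/2 - 11229)*(-1/319748 - 17/1610) = -22461/2*(-2718663/257397140) = 61063889643/514794280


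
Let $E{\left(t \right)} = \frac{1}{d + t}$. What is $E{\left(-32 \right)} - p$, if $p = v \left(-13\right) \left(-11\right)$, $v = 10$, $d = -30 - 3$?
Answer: $- \frac{92951}{65} \approx -1430.0$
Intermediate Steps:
$d = -33$
$E{\left(t \right)} = \frac{1}{-33 + t}$
$p = 1430$ ($p = 10 \left(-13\right) \left(-11\right) = \left(-130\right) \left(-11\right) = 1430$)
$E{\left(-32 \right)} - p = \frac{1}{-33 - 32} - 1430 = \frac{1}{-65} - 1430 = - \frac{1}{65} - 1430 = - \frac{92951}{65}$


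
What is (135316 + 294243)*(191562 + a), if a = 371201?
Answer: 241739911517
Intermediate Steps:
(135316 + 294243)*(191562 + a) = (135316 + 294243)*(191562 + 371201) = 429559*562763 = 241739911517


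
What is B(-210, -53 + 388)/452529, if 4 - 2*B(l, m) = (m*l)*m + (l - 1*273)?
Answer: 23567737/905058 ≈ 26.040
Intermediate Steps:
B(l, m) = 277/2 - l/2 - l*m²/2 (B(l, m) = 2 - ((m*l)*m + (l - 1*273))/2 = 2 - ((l*m)*m + (l - 273))/2 = 2 - (l*m² + (-273 + l))/2 = 2 - (-273 + l + l*m²)/2 = 2 + (273/2 - l/2 - l*m²/2) = 277/2 - l/2 - l*m²/2)
B(-210, -53 + 388)/452529 = (277/2 - ½*(-210) - ½*(-210)*(-53 + 388)²)/452529 = (277/2 + 105 - ½*(-210)*335²)*(1/452529) = (277/2 + 105 - ½*(-210)*112225)*(1/452529) = (277/2 + 105 + 11783625)*(1/452529) = (23567737/2)*(1/452529) = 23567737/905058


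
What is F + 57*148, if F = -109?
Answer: 8327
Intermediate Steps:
F + 57*148 = -109 + 57*148 = -109 + 8436 = 8327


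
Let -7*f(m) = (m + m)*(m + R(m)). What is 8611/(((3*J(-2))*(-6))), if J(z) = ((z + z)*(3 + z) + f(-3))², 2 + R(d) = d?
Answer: -421939/103968 ≈ -4.0584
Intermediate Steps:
R(d) = -2 + d
f(m) = -2*m*(-2 + 2*m)/7 (f(m) = -(m + m)*(m + (-2 + m))/7 = -2*m*(-2 + 2*m)/7)
J(z) = (-48/7 + 2*z*(3 + z))² (J(z) = ((z + z)*(3 + z) + (4/7)*(-3)*(1 - 1*(-3)))² = ((2*z)*(3 + z) + (4/7)*(-3)*(1 + 3))² = (2*z*(3 + z) + (4/7)*(-3)*4)² = (2*z*(3 + z) - 48/7)² = (-48/7 + 2*z*(3 + z))²)
8611/(((3*J(-2))*(-6))) = 8611/(((3*(4*(-24 + 7*(-2)² + 21*(-2))²/49))*(-6))) = 8611/(((3*(4*(-24 + 7*4 - 42)²/49))*(-6))) = 8611/(((3*(4*(-24 + 28 - 42)²/49))*(-6))) = 8611/(((3*((4/49)*(-38)²))*(-6))) = 8611/(((3*((4/49)*1444))*(-6))) = 8611/(((3*(5776/49))*(-6))) = 8611/(((17328/49)*(-6))) = 8611/(-103968/49) = 8611*(-49/103968) = -421939/103968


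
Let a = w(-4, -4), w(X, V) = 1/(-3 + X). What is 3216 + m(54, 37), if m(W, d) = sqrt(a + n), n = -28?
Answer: 3216 + I*sqrt(1379)/7 ≈ 3216.0 + 5.305*I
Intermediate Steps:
a = -1/7 (a = 1/(-3 - 4) = 1/(-7) = -1/7 ≈ -0.14286)
m(W, d) = I*sqrt(1379)/7 (m(W, d) = sqrt(-1/7 - 28) = sqrt(-197/7) = I*sqrt(1379)/7)
3216 + m(54, 37) = 3216 + I*sqrt(1379)/7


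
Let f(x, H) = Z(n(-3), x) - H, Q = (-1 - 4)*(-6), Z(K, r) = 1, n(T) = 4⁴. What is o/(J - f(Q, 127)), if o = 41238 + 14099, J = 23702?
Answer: 55337/23828 ≈ 2.3224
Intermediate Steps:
n(T) = 256
Q = 30 (Q = -5*(-6) = 30)
f(x, H) = 1 - H
o = 55337
o/(J - f(Q, 127)) = 55337/(23702 - (1 - 1*127)) = 55337/(23702 - (1 - 127)) = 55337/(23702 - 1*(-126)) = 55337/(23702 + 126) = 55337/23828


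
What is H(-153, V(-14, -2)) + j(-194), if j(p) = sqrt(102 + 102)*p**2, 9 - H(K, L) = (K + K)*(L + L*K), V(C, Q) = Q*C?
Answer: -1302327 + 75272*sqrt(51) ≈ -7.6478e+5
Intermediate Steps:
V(C, Q) = C*Q
H(K, L) = 9 - 2*K*(L + K*L) (H(K, L) = 9 - (K + K)*(L + L*K) = 9 - 2*K*(L + K*L))
j(p) = 2*sqrt(51)*p**2 (j(p) = sqrt(204)*p**2 = (2*sqrt(51))*p**2 = 2*sqrt(51)*p**2)
H(-153, V(-14, -2)) + j(-194) = (9 - 2*(-153)*(-14*(-2)) - 2*(-14*(-2))*(-153)**2) + 2*sqrt(51)*(-194)**2 = (9 - 2*(-153)*28 - 2*28*23409) + 2*sqrt(51)*37636 = (9 + 8568 - 1310904) + 75272*sqrt(51) = -1302327 + 75272*sqrt(51)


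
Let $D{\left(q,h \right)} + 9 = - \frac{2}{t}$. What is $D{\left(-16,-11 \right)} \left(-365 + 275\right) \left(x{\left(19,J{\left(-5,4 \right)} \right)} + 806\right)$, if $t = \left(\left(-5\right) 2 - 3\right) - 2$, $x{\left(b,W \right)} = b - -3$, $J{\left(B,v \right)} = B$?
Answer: $660744$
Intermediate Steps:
$x{\left(b,W \right)} = 3 + b$ ($x{\left(b,W \right)} = b + 3 = 3 + b$)
$t = -15$ ($t = \left(-10 - 3\right) - 2 = -13 - 2 = -15$)
$D{\left(q,h \right)} = - \frac{133}{15}$ ($D{\left(q,h \right)} = -9 - \frac{2}{-15} = -9 - - \frac{2}{15} = -9 + \frac{2}{15} = - \frac{133}{15}$)
$D{\left(-16,-11 \right)} \left(-365 + 275\right) \left(x{\left(19,J{\left(-5,4 \right)} \right)} + 806\right) = - \frac{133 \left(-365 + 275\right) \left(\left(3 + 19\right) + 806\right)}{15} = - \frac{133 \left(- 90 \left(22 + 806\right)\right)}{15} = - \frac{133 \left(\left(-90\right) 828\right)}{15} = \left(- \frac{133}{15}\right) \left(-74520\right) = 660744$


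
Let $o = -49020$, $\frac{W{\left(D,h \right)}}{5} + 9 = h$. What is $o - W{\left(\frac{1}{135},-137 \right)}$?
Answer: $-48290$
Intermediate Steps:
$W{\left(D,h \right)} = -45 + 5 h$
$o - W{\left(\frac{1}{135},-137 \right)} = -49020 - \left(-45 + 5 \left(-137\right)\right) = -49020 - \left(-45 - 685\right) = -49020 - -730 = -49020 + 730 = -48290$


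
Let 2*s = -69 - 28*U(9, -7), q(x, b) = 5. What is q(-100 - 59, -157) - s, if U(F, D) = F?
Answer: 331/2 ≈ 165.50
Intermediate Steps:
s = -321/2 (s = (-69 - 28*9)/2 = (-69 - 252)/2 = (½)*(-321) = -321/2 ≈ -160.50)
q(-100 - 59, -157) - s = 5 - 1*(-321/2) = 5 + 321/2 = 331/2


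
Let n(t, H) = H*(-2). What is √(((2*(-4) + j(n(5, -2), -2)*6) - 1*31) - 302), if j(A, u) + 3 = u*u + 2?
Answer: I*√323 ≈ 17.972*I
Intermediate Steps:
n(t, H) = -2*H
j(A, u) = -1 + u² (j(A, u) = -3 + (u*u + 2) = -3 + (u² + 2) = -3 + (2 + u²) = -1 + u²)
√(((2*(-4) + j(n(5, -2), -2)*6) - 1*31) - 302) = √(((2*(-4) + (-1 + (-2)²)*6) - 1*31) - 302) = √(((-8 + (-1 + 4)*6) - 31) - 302) = √(((-8 + 3*6) - 31) - 302) = √(((-8 + 18) - 31) - 302) = √((10 - 31) - 302) = √(-21 - 302) = √(-323) = I*√323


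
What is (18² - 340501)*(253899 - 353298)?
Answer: 33813253623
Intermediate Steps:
(18² - 340501)*(253899 - 353298) = (324 - 340501)*(-99399) = -340177*(-99399) = 33813253623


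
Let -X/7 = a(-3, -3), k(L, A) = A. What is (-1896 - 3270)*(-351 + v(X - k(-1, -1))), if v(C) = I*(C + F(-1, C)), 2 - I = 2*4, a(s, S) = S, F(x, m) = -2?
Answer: 2433186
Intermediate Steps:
I = -6 (I = 2 - 2*4 = 2 - 1*8 = 2 - 8 = -6)
X = 21 (X = -7*(-3) = 21)
v(C) = 12 - 6*C (v(C) = -6*(C - 2) = -6*(-2 + C) = 12 - 6*C)
(-1896 - 3270)*(-351 + v(X - k(-1, -1))) = (-1896 - 3270)*(-351 + (12 - 6*(21 - 1*(-1)))) = -5166*(-351 + (12 - 6*(21 + 1))) = -5166*(-351 + (12 - 6*22)) = -5166*(-351 + (12 - 132)) = -5166*(-351 - 120) = -5166*(-471) = 2433186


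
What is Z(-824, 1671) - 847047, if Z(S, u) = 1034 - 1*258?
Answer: -846271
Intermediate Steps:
Z(S, u) = 776 (Z(S, u) = 1034 - 258 = 776)
Z(-824, 1671) - 847047 = 776 - 847047 = -846271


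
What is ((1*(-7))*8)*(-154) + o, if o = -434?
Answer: 8190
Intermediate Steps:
((1*(-7))*8)*(-154) + o = ((1*(-7))*8)*(-154) - 434 = -7*8*(-154) - 434 = -56*(-154) - 434 = 8624 - 434 = 8190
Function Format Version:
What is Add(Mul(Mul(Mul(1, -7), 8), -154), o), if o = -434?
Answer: 8190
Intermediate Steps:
Add(Mul(Mul(Mul(1, -7), 8), -154), o) = Add(Mul(Mul(Mul(1, -7), 8), -154), -434) = Add(Mul(Mul(-7, 8), -154), -434) = Add(Mul(-56, -154), -434) = Add(8624, -434) = 8190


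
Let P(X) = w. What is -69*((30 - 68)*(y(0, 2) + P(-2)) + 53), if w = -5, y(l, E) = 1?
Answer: -14145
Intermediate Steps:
P(X) = -5
-69*((30 - 68)*(y(0, 2) + P(-2)) + 53) = -69*((30 - 68)*(1 - 5) + 53) = -69*(-38*(-4) + 53) = -69*(152 + 53) = -69*205 = -14145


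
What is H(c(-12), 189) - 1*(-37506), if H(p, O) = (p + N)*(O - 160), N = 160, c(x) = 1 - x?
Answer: 42523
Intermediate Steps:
H(p, O) = (-160 + O)*(160 + p) (H(p, O) = (p + 160)*(O - 160) = (160 + p)*(-160 + O) = (-160 + O)*(160 + p))
H(c(-12), 189) - 1*(-37506) = (-25600 - 160*(1 - 1*(-12)) + 160*189 + 189*(1 - 1*(-12))) - 1*(-37506) = (-25600 - 160*(1 + 12) + 30240 + 189*(1 + 12)) + 37506 = (-25600 - 160*13 + 30240 + 189*13) + 37506 = (-25600 - 2080 + 30240 + 2457) + 37506 = 5017 + 37506 = 42523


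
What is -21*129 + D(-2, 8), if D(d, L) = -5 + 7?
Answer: -2707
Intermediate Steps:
D(d, L) = 2
-21*129 + D(-2, 8) = -21*129 + 2 = -2709 + 2 = -2707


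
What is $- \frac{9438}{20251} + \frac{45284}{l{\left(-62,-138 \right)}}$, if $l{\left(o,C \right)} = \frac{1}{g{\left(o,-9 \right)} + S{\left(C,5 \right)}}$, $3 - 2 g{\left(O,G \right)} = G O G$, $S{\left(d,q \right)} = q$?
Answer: $\frac{209878546412}{1841} \approx 1.14 \cdot 10^{8}$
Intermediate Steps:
$g{\left(O,G \right)} = \frac{3}{2} - \frac{O G^{2}}{2}$ ($g{\left(O,G \right)} = \frac{3}{2} - \frac{G O G}{2} = \frac{3}{2} - \frac{O G^{2}}{2}$)
$l{\left(o,C \right)} = \frac{1}{\frac{13}{2} - \frac{81 o}{2}}$ ($l{\left(o,C \right)} = \frac{1}{\left(\frac{3}{2} - \frac{o \left(-9\right)^{2}}{2}\right) + 5} = \frac{1}{\left(\frac{3}{2} - \frac{1}{2} o 81\right) + 5} = \frac{1}{\left(\frac{3}{2} - \frac{81 o}{2}\right) + 5} = \frac{1}{\frac{13}{2} - \frac{81 o}{2}}$)
$- \frac{9438}{20251} + \frac{45284}{l{\left(-62,-138 \right)}} = - \frac{9438}{20251} + \frac{45284}{\left(-2\right) \frac{1}{-13 + 81 \left(-62\right)}} = \left(-9438\right) \frac{1}{20251} + \frac{45284}{\left(-2\right) \frac{1}{-13 - 5022}} = - \frac{858}{1841} + \frac{45284}{\left(-2\right) \frac{1}{-5035}} = - \frac{858}{1841} + \frac{45284}{\left(-2\right) \left(- \frac{1}{5035}\right)} = - \frac{858}{1841} + \frac{45284}{\frac{2}{5035}} = - \frac{858}{1841} + 45284 \cdot \frac{5035}{2} = - \frac{858}{1841} + 114002470 = \frac{209878546412}{1841}$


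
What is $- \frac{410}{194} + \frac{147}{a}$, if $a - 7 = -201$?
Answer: $- \frac{557}{194} \approx -2.8711$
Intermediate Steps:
$a = -194$ ($a = 7 - 201 = -194$)
$- \frac{410}{194} + \frac{147}{a} = - \frac{410}{194} + \frac{147}{-194} = \left(-410\right) \frac{1}{194} + 147 \left(- \frac{1}{194}\right) = - \frac{205}{97} - \frac{147}{194} = - \frac{557}{194}$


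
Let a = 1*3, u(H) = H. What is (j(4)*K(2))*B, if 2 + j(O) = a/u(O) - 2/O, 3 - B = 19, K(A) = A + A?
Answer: 112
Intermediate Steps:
K(A) = 2*A
B = -16 (B = 3 - 1*19 = 3 - 19 = -16)
a = 3
j(O) = -2 + 1/O (j(O) = -2 + (3/O - 2/O) = -2 + 1/O)
(j(4)*K(2))*B = ((-2 + 1/4)*(2*2))*(-16) = ((-2 + ¼)*4)*(-16) = -7/4*4*(-16) = -7*(-16) = 112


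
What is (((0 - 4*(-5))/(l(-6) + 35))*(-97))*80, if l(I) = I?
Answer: -155200/29 ≈ -5351.7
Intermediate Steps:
(((0 - 4*(-5))/(l(-6) + 35))*(-97))*80 = (((0 - 4*(-5))/(-6 + 35))*(-97))*80 = (((0 + 20)/29)*(-97))*80 = ((20*(1/29))*(-97))*80 = ((20/29)*(-97))*80 = -1940/29*80 = -155200/29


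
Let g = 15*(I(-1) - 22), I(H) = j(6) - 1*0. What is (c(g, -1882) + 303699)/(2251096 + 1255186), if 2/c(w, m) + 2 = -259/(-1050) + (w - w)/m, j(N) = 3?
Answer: 79872537/922152166 ≈ 0.086615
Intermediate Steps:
I(H) = 3 (I(H) = 3 - 1*0 = 3 + 0 = 3)
g = -285 (g = 15*(3 - 22) = 15*(-19) = -285)
c(w, m) = -300/263 (c(w, m) = 2/(-2 + (-259/(-1050) + (w - w)/m)) = 2/(-2 + (-259*(-1/1050) + 0/m)) = 2/(-2 + (37/150 + 0)) = 2/(-2 + 37/150) = 2/(-263/150) = 2*(-150/263) = -300/263)
(c(g, -1882) + 303699)/(2251096 + 1255186) = (-300/263 + 303699)/(2251096 + 1255186) = (79872537/263)/3506282 = (79872537/263)*(1/3506282) = 79872537/922152166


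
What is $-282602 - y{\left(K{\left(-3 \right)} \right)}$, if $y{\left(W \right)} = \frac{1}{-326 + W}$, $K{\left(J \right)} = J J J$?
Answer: $- \frac{99758505}{353} \approx -2.826 \cdot 10^{5}$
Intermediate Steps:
$K{\left(J \right)} = J^{3}$ ($K{\left(J \right)} = J J^{2} = J^{3}$)
$-282602 - y{\left(K{\left(-3 \right)} \right)} = -282602 - \frac{1}{-326 + \left(-3\right)^{3}} = -282602 - \frac{1}{-326 - 27} = -282602 - \frac{1}{-353} = -282602 - - \frac{1}{353} = -282602 + \frac{1}{353} = - \frac{99758505}{353}$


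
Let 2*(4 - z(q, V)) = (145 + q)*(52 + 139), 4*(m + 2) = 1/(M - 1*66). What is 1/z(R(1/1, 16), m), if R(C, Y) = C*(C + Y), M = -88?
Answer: -1/15467 ≈ -6.4654e-5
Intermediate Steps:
m = -1233/616 (m = -2 + 1/(4*(-88 - 1*66)) = -2 + 1/(4*(-88 - 66)) = -2 + (¼)/(-154) = -2 + (¼)*(-1/154) = -2 - 1/616 = -1233/616 ≈ -2.0016)
z(q, V) = -27687/2 - 191*q/2 (z(q, V) = 4 - (145 + q)*(52 + 139)/2 = 4 - (145 + q)*191/2 = 4 - (27695 + 191*q)/2 = 4 + (-27695/2 - 191*q/2) = -27687/2 - 191*q/2)
1/z(R(1/1, 16), m) = 1/(-27687/2 - 191*(1/1 + 16)/(2*1)) = 1/(-27687/2 - 191*(1 + 16)/2) = 1/(-27687/2 - 191*17/2) = 1/(-27687/2 - 191/2*17) = 1/(-27687/2 - 3247/2) = 1/(-15467) = -1/15467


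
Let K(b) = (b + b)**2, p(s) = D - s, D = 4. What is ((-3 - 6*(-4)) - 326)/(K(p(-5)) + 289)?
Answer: -305/613 ≈ -0.49755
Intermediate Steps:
p(s) = 4 - s
K(b) = 4*b**2 (K(b) = (2*b)**2 = 4*b**2)
((-3 - 6*(-4)) - 326)/(K(p(-5)) + 289) = ((-3 - 6*(-4)) - 326)/(4*(4 - 1*(-5))**2 + 289) = ((-3 + 24) - 326)/(4*(4 + 5)**2 + 289) = (21 - 326)/(4*9**2 + 289) = -305/(4*81 + 289) = -305/(324 + 289) = -305/613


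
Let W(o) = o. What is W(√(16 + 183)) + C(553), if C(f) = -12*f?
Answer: -6636 + √199 ≈ -6621.9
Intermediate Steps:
W(√(16 + 183)) + C(553) = √(16 + 183) - 12*553 = √199 - 6636 = -6636 + √199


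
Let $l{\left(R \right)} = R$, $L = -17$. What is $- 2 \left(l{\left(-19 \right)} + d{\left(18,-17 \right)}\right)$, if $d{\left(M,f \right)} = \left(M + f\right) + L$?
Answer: $70$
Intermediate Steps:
$d{\left(M,f \right)} = -17 + M + f$ ($d{\left(M,f \right)} = \left(M + f\right) - 17 = -17 + M + f$)
$- 2 \left(l{\left(-19 \right)} + d{\left(18,-17 \right)}\right) = - 2 \left(-19 - 16\right) = \left(-2\right) \left(-35\right) = 70$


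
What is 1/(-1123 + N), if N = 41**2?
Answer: 1/558 ≈ 0.0017921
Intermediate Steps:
N = 1681
1/(-1123 + N) = 1/(-1123 + 1681) = 1/558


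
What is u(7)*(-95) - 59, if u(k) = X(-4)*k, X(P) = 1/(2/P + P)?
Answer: 799/9 ≈ 88.778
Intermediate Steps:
X(P) = 1/(P + 2/P)
u(k) = -2*k/9 (u(k) = (-4/(2 + (-4)**2))*k = (-4/(2 + 16))*k = (-4/18)*k = (-4*1/18)*k = -2*k/9)
u(7)*(-95) - 59 = -2/9*7*(-95) - 59 = -14/9*(-95) - 59 = 1330/9 - 59 = 799/9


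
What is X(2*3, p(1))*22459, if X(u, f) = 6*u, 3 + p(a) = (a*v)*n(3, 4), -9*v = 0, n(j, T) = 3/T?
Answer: 808524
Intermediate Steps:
v = 0 (v = -⅑*0 = 0)
p(a) = -3 (p(a) = -3 + (a*0)*(3/4) = -3 + 0*(3*(¼)) = -3 + 0*(¾) = -3 + 0 = -3)
X(2*3, p(1))*22459 = (6*(2*3))*22459 = (6*6)*22459 = 36*22459 = 808524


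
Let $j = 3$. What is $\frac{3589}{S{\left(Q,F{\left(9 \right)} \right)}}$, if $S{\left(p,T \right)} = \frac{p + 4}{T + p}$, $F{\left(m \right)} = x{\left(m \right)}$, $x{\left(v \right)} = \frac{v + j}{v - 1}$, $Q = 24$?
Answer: $\frac{183039}{56} \approx 3268.6$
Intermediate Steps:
$x{\left(v \right)} = \frac{3 + v}{-1 + v}$ ($x{\left(v \right)} = \frac{v + 3}{v - 1} = \frac{3 + v}{-1 + v}$)
$F{\left(m \right)} = \frac{3 + m}{-1 + m}$
$S{\left(p,T \right)} = \frac{4 + p}{T + p}$
$\frac{3589}{S{\left(Q,F{\left(9 \right)} \right)}} = \frac{3589}{\frac{1}{\frac{3 + 9}{-1 + 9} + 24} \left(4 + 24\right)} = \frac{3589}{\frac{1}{\frac{1}{8} \cdot 12 + 24} \cdot 28} = \frac{3589}{\frac{1}{\frac{3}{2} + 24} \cdot 28} = \frac{3589}{\frac{1}{\frac{51}{2}} \cdot 28} = \frac{3589}{\frac{2}{51} \cdot 28} = \frac{3589}{\frac{56}{51}} = 3589 \cdot \frac{51}{56} = \frac{183039}{56}$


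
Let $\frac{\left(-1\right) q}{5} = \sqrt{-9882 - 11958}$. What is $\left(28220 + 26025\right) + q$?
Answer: $54245 - 20 i \sqrt{1365} \approx 54245.0 - 738.92 i$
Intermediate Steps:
$q = - 20 i \sqrt{1365}$ ($q = - 5 \sqrt{-9882 - 11958} = - 5 \sqrt{-21840} = - 5 \cdot 4 i \sqrt{1365} = - 20 i \sqrt{1365} \approx - 738.92 i$)
$\left(28220 + 26025\right) + q = \left(28220 + 26025\right) - 20 i \sqrt{1365} = 54245 - 20 i \sqrt{1365}$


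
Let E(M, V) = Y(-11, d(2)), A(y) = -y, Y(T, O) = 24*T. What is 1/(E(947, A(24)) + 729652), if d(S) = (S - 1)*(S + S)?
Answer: 1/729388 ≈ 1.3710e-6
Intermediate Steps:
d(S) = 2*S*(-1 + S) (d(S) = (-1 + S)*(2*S) = 2*S*(-1 + S))
E(M, V) = -264 (E(M, V) = 24*(-11) = -264)
1/(E(947, A(24)) + 729652) = 1/(-264 + 729652) = 1/729388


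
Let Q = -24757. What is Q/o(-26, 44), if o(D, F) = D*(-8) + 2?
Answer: -24757/210 ≈ -117.89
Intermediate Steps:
o(D, F) = 2 - 8*D (o(D, F) = -8*D + 2 = 2 - 8*D)
Q/o(-26, 44) = -24757/(2 - 8*(-26)) = -24757/(2 + 208) = -24757/210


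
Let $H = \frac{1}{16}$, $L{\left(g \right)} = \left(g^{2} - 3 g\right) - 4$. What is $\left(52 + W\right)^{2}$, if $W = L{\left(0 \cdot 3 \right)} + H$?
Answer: $\frac{591361}{256} \approx 2310.0$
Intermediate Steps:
$L{\left(g \right)} = -4 + g^{2} - 3 g$
$H = \frac{1}{16} \approx 0.0625$
$W = - \frac{63}{16}$ ($W = \left(-4 + \left(0 \cdot 3\right)^{2} - 3 \cdot 0 \cdot 3\right) + \frac{1}{16} = \left(-4 + 0^{2} - 0\right) + \frac{1}{16} = \left(-4 + 0 + 0\right) + \frac{1}{16} = -4 + \frac{1}{16} = - \frac{63}{16} \approx -3.9375$)
$\left(52 + W\right)^{2} = \left(52 - \frac{63}{16}\right)^{2} = \left(\frac{769}{16}\right)^{2} = \frac{591361}{256}$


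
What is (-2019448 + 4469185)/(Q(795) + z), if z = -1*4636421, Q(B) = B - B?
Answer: -2449737/4636421 ≈ -0.52837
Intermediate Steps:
Q(B) = 0
z = -4636421
(-2019448 + 4469185)/(Q(795) + z) = (-2019448 + 4469185)/(0 - 4636421) = 2449737/(-4636421) = 2449737*(-1/4636421) = -2449737/4636421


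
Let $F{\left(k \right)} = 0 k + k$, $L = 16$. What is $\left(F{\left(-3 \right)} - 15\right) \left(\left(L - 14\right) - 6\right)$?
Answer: $72$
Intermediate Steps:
$F{\left(k \right)} = k$ ($F{\left(k \right)} = 0 + k = k$)
$\left(F{\left(-3 \right)} - 15\right) \left(\left(L - 14\right) - 6\right) = \left(-3 - 15\right) \left(\left(16 - 14\right) - 6\right) = - 18 \left(2 - 6\right) = \left(-18\right) \left(-4\right) = 72$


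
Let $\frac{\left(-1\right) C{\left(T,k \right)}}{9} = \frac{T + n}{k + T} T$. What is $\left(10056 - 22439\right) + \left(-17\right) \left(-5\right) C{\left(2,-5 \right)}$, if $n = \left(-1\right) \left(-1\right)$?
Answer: $-10853$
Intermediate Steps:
$n = 1$
$C{\left(T,k \right)} = - \frac{9 T \left(1 + T\right)}{T + k}$ ($C{\left(T,k \right)} = - 9 \frac{T + 1}{k + T} T = - 9 \frac{1 + T}{T + k} T = - 9 \frac{T \left(1 + T\right)}{T + k} = - \frac{9 T \left(1 + T\right)}{T + k}$)
$\left(10056 - 22439\right) + \left(-17\right) \left(-5\right) C{\left(2,-5 \right)} = \left(10056 - 22439\right) + \left(-17\right) \left(-5\right) \left(\left(-9\right) 2 \frac{1}{2 - 5} \left(1 + 2\right)\right) = -12383 + 85 \left(\left(-9\right) 2 \frac{1}{-3} \cdot 3\right) = -12383 + 85 \left(\left(-9\right) 2 \left(- \frac{1}{3}\right) 3\right) = -12383 + 85 \cdot 18 = -12383 + 1530 = -10853$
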